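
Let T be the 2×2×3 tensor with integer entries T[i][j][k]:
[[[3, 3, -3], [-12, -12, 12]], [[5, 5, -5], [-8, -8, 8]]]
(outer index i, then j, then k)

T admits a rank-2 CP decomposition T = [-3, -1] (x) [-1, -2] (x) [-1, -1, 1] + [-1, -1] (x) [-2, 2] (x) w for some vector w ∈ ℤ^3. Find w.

Subtract the known terms from T to get the rank-1 residual R = [-1, -1] (x) [-2, 2] (x) w, so R[i,j,k] = a[i]·b[j]·w[k]. Pick indices with nonzero a[0]·b[0] = (-1)·(-2) = 2. Only the fibre through (0,0,·) is needed: R[0,0,:] = T[0,0,:] − Σₗ aₗ[0]bₗ[0]cₗ = [3, 3, -3] − (-3)·(-1)·[-1, -1, 1] = [6, 6, -6]. Then w[k] = R[0,0,k] / 2 for each k, giving w = [6, 6, -6] / 2 = [3, 3, -3].

w = [3, 3, -3]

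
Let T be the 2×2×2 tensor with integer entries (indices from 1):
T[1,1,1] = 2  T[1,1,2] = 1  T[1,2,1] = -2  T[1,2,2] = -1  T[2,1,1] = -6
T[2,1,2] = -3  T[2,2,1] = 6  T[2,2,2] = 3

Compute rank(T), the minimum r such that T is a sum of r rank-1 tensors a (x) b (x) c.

Lower bound: T ≠ 0 (e.g. T[1,1,1] = 2), so rank(T) ≥ 1.
Upper bound: the mode-1 fibre T[:,1,1] = [2, -6] gives a = (1, -3) (primitive direction); the mode-2 fibre T[1,:,1] = [2, -2] gives b = (1, -1); then c[k] = T[1,1,k] / (a[1]·b[1]) = [2, 1] / 1 = (2, 1).
Expanding (1, -3) (x) (1, -1) (x) (2, 1) reproduces all 8 entries of T, so T = (1, -3) (x) (1, -1) (x) (2, 1) and rank(T) ≤ 1.
These bounds meet, so rank(T) = 1.

1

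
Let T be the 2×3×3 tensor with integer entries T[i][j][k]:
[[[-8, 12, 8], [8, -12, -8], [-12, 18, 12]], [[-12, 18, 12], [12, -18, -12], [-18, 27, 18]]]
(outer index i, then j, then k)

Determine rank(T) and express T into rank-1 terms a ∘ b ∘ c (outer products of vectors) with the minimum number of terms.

Lower bound: T ≠ 0 (e.g. T[0,0,0] = -8), so rank(T) ≥ 1.
Upper bound: the mode-1 fibre T[:,0,0] = [-8, -12] gives a = [2, 3] (primitive direction); the mode-2 fibre T[0,:,0] = [-8, 8, -12] gives b = [2, -2, 3]; then c[k] = T[0,0,k] / (a[0]·b[0]) = [-8, 12, 8] / 4 = [-2, 3, 2].
Expanding [2, 3] ∘ [2, -2, 3] ∘ [-2, 3, 2] reproduces all 18 entries of T, so T = [2, 3] ∘ [2, -2, 3] ∘ [-2, 3, 2] and rank(T) ≤ 1.
These bounds meet, so rank(T) = 1.

rank(T) = 1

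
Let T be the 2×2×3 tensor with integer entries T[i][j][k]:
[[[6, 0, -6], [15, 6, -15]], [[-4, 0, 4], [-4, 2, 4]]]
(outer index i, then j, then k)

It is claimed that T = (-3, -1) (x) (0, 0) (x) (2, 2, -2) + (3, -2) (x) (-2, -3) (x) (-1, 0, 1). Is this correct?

Reconstruct entry (0,1,0) from the claimed factors: Σₗ aₗ[0]bₗ[1]cₗ[0] = (-3)·(0)·(2) + (3)·(-3)·(-1) = 9, but T[0,1,0] = 15. The claim is false.

No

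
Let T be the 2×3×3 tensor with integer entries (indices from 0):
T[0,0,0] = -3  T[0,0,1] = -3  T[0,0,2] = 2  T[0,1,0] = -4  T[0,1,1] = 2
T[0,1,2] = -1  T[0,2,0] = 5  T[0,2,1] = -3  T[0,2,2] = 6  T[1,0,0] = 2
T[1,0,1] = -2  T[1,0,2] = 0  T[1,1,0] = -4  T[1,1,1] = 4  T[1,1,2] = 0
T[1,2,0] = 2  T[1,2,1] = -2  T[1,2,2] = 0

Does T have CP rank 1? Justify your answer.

No

The mode-2 unfolding of T (rows indexed by j, columns by (i,k) = (0,0), (0,1), (0,2), (1,0), (1,1), (1,2)) is [[-3, -3, 2, 2, -2, 0], [-4, 2, -1, -4, 4, 0], [5, -3, 6, 2, -2, 0]].
There the 3×3 minor on rows j ∈ {0, 1, 2}, columns (i,k) ∈ {(0,0), (0,1), (0,2)} is det [[-3, -3, 2], [-4, 2, -1], [5, -3, 6]] = -80 ≠ 0, so this unfolding has rank ≥ 3; CP rank is at least every unfolding rank, so rank(T) ≥ 3.
In particular rank(T) ≥ 3 > 1, so T is not rank-1.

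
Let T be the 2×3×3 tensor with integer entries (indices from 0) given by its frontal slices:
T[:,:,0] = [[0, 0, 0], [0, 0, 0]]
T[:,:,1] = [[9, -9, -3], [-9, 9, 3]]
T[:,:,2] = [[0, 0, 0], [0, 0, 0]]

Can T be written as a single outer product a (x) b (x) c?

The mode-1 fibre T[:,0,1] = [9, -9] gives a = [1, -1] (primitive direction); the mode-2 fibre T[0,:,1] = [9, -9, -3] gives b = [3, -3, -1]; then c[k] = T[0,0,k] / (a[0]·b[0]) = [0, 9, 0] / 3 = [0, 3, 0].
Expanding [1, -1] (x) [3, -3, -1] (x) [0, 3, 0] reproduces all 18 entries of T, so T = [1, -1] (x) [3, -3, -1] (x) [0, 3, 0] and rank(T) ≤ 1.
Equivalently every frontal slice T[:,:,k] is c[k] times the rank-1 matrix [1, -1] (x) [3, -3, -1]. So T has rank 1 (it is nonzero).

Yes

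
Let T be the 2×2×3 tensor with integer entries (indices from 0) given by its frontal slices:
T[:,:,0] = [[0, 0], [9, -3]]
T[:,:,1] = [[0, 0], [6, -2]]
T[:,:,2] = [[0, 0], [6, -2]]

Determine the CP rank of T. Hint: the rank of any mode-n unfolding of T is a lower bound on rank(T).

1

Lower bound: T ≠ 0 (e.g. T[1,0,0] = 9), so rank(T) ≥ 1.
Upper bound: if T = a ⊗ b ⊗ c then every fibre of T is a multiple of the corresponding factor, so read the factors off the fibres through the nonzero entry T[1,0,0] = 9.
The mode-1 fibre T[:,0,0] = [0, 9] gives a = [0, 1] (primitive direction); the mode-2 fibre T[1,:,0] = [9, -3] gives b = [3, -1]; then c[k] = T[1,0,k] / (a[1]·b[0]) = [9, 6, 6] / 3 = [3, 2, 2].
Expanding [0, 1] ⊗ [3, -1] ⊗ [3, 2, 2] reproduces all 12 entries of T, so T = [0, 1] ⊗ [3, -1] ⊗ [3, 2, 2] and rank(T) ≤ 1.
These bounds meet, so rank(T) = 1.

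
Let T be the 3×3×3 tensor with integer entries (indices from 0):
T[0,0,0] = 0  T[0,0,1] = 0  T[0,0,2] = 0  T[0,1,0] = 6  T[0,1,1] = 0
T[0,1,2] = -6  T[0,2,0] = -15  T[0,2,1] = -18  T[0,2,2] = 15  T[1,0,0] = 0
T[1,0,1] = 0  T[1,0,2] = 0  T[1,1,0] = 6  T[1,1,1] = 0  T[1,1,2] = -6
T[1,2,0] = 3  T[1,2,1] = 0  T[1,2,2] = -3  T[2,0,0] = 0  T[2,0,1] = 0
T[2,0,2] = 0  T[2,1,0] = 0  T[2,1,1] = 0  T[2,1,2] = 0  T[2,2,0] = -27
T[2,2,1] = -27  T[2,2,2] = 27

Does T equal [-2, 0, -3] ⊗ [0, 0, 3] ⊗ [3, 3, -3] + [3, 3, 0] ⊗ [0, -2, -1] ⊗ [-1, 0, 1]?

Reconstruct entrywise from the claimed factors. For example, T[1,1,2] = -6 and Σₗ aₗ[1]bₗ[1]cₗ[2] = (0)·(0)·(-3) + (3)·(-2)·(1) = -6; checking all 27 entries, every one matches. The claim holds.

Yes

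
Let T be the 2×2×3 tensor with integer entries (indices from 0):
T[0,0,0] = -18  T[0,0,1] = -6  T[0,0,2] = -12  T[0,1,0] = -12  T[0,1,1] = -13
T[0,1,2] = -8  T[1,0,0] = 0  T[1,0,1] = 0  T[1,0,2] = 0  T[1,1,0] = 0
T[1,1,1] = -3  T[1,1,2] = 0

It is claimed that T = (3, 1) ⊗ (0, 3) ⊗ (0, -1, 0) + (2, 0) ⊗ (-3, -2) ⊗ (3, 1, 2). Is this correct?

Yes

Reconstruct entrywise from the claimed factors. For example, T[0,0,2] = -12 and Σₗ aₗ[0]bₗ[0]cₗ[2] = (3)·(0)·(0) + (2)·(-3)·(2) = -12; checking all 12 entries, every one matches. The claim holds.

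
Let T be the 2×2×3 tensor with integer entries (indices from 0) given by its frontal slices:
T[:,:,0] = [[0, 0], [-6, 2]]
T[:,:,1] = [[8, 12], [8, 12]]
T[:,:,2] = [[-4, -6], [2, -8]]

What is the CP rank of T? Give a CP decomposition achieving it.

rank(T) = 2

Lower bound: the mode-2 unfolding of T (rows indexed by j, columns by (i,k) = (0,0), (0,1), (0,2), (1,0), (1,1), (1,2)) is [[0, 8, -4, -6, 8, 2], [0, 12, -6, 2, 12, -8]].
There the 2×2 minor on rows j ∈ {0, 1}, columns (i,k) ∈ {(0,1), (1,0)} is det [[8, -6], [12, 2]] = 88 ≠ 0, so this unfolding has rank ≥ 2; CP rank is at least every unfolding rank, so rank(T) ≥ 2. (Flattening ranks never certify an upper bound on CP rank; for that we must actually write T with 2 rank-1 terms.)
Upper bound — finding two terms. Write S_k = T[:,:,k] for the frontal slices: S₀ = [[0, 0], [-6, 2]], S₁ = [[8, 12], [8, 12]], S₂ = [[-4, -6], [2, -8]].
If T = a₁ ∘ b₁ ∘ c₁ + a₂ ∘ b₂ ∘ c₂ then each S_k = c₁[k]·a₁b₁ᵀ + c₂[k]·a₂b₂ᵀ. S₀ and S₁ are linearly independent, so a₁b₁ᵀ and a₂b₂ᵀ must span the same plane of matrices: they are the rank-1 matrices of the form x·S₀ + y·S₁.
det(x·S₀ + y·S₁) is 88·xy = 88·(y)(x), vanishing at (x:y) = (1:0) and (0:1).
M₁ = S₀ = [[0, 0], [-6, 2]] = (-2)·(0, 1)(3, -1)ᵀ and M₂ = S₁ = [[8, 12], [8, 12]] = 4·(1, 1)(2, 3)ᵀ, so take a₁ = (0, 1), b₁ = (3, -1), a₂ = (1, 1), b₂ = (2, 3).
Each slice is an integer combination of E₁ = a₁b₁ᵀ and E₂ = a₂b₂ᵀ: S₀ = −2·E₁, S₁ = 4·E₂, S₂ = 2·E₁ − 2·E₂; reading off coefficients, c₁ = (-2, 0, 2) and c₂ = (0, 4, -2).
Hence T = (0, 1) ∘ (3, -1) ∘ (-2, 0, 2) + (1, 1) ∘ (2, 3) ∘ (0, 4, -2), so rank(T) ≤ 2.
These bounds meet, so rank(T) = 2.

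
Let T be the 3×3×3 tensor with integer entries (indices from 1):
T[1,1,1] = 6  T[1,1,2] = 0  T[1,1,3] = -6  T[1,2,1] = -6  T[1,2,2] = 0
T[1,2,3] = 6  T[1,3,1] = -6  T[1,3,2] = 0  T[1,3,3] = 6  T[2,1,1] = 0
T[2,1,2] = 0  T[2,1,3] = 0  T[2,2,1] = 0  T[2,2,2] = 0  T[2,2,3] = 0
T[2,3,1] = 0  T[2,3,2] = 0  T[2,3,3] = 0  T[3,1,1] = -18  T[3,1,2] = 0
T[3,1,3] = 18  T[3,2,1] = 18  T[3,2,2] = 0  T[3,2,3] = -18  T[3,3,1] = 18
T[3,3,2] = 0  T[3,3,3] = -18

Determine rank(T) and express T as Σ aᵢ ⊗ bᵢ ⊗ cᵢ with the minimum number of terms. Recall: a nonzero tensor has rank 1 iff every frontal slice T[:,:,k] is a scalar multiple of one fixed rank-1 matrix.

rank(T) = 1

Lower bound: T ≠ 0 (e.g. T[1,1,1] = 6), so rank(T) ≥ 1.
Upper bound: if T = a ⊗ b ⊗ c then every fibre of T is a multiple of the corresponding factor, so read the factors off the fibres through the nonzero entry T[1,1,1] = 6.
The mode-1 fibre T[:,1,1] = [6, 0, -18] gives a = [1, 0, -3] (primitive direction); the mode-2 fibre T[1,:,1] = [6, -6, -6] gives b = [1, -1, -1]; then c[k] = T[1,1,k] / (a[1]·b[1]) = [6, 0, -6] / 1 = [6, 0, -6].
Expanding [1, 0, -3] ⊗ [1, -1, -1] ⊗ [6, 0, -6] reproduces all 27 entries of T, so T = [1, 0, -3] ⊗ [1, -1, -1] ⊗ [6, 0, -6] and rank(T) ≤ 1.
These bounds meet, so rank(T) = 1.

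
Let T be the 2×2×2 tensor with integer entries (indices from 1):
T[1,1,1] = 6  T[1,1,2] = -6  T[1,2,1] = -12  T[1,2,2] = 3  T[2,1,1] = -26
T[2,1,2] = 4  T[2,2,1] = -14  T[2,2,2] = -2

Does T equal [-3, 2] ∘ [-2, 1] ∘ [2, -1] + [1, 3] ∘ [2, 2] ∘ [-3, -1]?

No

Reconstruct entry (1,1,2) from the claimed factors: Σₗ aₗ[1]bₗ[1]cₗ[2] = (-3)·(-2)·(-1) + (1)·(2)·(-1) = -8, but T[1,1,2] = -6. The claim is false.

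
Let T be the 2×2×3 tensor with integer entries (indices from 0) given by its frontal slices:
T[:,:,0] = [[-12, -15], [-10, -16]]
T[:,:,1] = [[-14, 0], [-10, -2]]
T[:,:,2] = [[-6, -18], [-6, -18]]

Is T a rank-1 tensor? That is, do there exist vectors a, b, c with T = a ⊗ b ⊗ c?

No

The mode-2 unfolding of T (rows indexed by j, columns by (i,k) = (0,0), (0,1), (0,2), (1,0), (1,1), (1,2)) is [[-12, -14, -6, -10, -10, -6], [-15, 0, -18, -16, -2, -18]].
There the 2×2 minor on rows j ∈ {0, 1}, columns (i,k) ∈ {(0,0), (0,1)} is det [[-12, -14], [-15, 0]] = -210 ≠ 0, so this unfolding has rank ≥ 2; CP rank is at least every unfolding rank, so rank(T) ≥ 2.
In particular rank(T) ≥ 2 > 1, so T is not rank-1.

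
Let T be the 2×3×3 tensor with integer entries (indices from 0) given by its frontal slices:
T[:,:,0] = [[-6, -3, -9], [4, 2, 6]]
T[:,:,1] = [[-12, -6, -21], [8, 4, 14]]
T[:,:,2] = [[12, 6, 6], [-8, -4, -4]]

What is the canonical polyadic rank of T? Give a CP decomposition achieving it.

rank(T) = 2

Lower bound: the mode-3 unfolding of T (rows indexed by k, columns by (i,j) = (0,0), (0,1), (0,2), (1,0), (1,1), (1,2)) is [[-6, -3, -9, 4, 2, 6], [-12, -6, -21, 8, 4, 14], [12, 6, 6, -8, -4, -4]].
There the 2×2 minor on rows k ∈ {0, 1}, columns (i,j) ∈ {(0,0), (0,2)} is det [[-6, -9], [-12, -21]] = 18 ≠ 0, so this unfolding has rank ≥ 2; CP rank is at least every unfolding rank, so rank(T) ≥ 2. (Unfolding ranks only ever bound the CP rank from below — rank(T) can be strictly larger than all of them — so the matching upper bound has to come from an explicit 2-term decomposition.)
Upper bound — finding two terms. Every mode-1 slice of T is a multiple of one matrix: T[i,:,:] = a[i]·M with a = [3, -2] and M = [[-2, -4, 4], [-1, -2, 2], [-3, -7, 2]] (rows indexed by j, columns by k). So it suffices to write M as a sum of two rank-1 matrices.
The rows of M satisfy (row 0) = 2·(row 1), so splitting by rows, M = [2, 1, 0][-1, -2, 2]ᵀ + [0, 0, 1][-3, -7, 2]ᵀ.
Hence T = [3, -2] ⊗ [2, 1, 0] ⊗ [-1, -2, 2] + [3, -2] ⊗ [0, 0, 1] ⊗ [-3, -7, 2], so rank(T) ≤ 2.
These bounds meet, so rank(T) = 2.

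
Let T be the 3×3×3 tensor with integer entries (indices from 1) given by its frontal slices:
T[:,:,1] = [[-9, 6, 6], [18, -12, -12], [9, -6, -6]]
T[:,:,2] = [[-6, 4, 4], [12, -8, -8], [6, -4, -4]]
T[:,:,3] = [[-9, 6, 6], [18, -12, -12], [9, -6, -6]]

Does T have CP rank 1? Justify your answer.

Yes

If T = a ∘ b ∘ c then every fibre of T is a multiple of the corresponding factor, so read the factors off the fibres through the nonzero entry T[1,1,1] = -9.
The mode-1 fibre T[:,1,1] = [-9, 18, 9] gives a = (1, -2, -1) (primitive direction); the mode-2 fibre T[1,:,1] = [-9, 6, 6] gives b = (3, -2, -2); then c[k] = T[1,1,k] / (a[1]·b[1]) = [-9, -6, -9] / 3 = (-3, -2, -3).
Expanding (1, -2, -1) ∘ (3, -2, -2) ∘ (-3, -2, -3) reproduces all 27 entries of T, so T = (1, -2, -1) ∘ (3, -2, -2) ∘ (-3, -2, -3) and rank(T) ≤ 1.
Equivalently every frontal slice T[:,:,k] is c[k] times the rank-1 matrix (1, -2, -1) ∘ (3, -2, -2). So T has rank 1 (it is nonzero).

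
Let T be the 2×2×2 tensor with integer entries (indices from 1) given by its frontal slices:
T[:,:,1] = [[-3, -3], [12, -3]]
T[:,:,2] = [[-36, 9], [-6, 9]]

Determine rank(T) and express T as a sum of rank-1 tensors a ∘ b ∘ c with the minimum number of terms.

Lower bound: in the mode-2 unfolding of T (rows indexed by j, columns by (i,k)) the 2×2 minor on rows j ∈ {1, 2}, columns (i,k) ∈ {(1,1), (1,2)} is det [[-3, -36], [-3, 9]] = -135 ≠ 0, so that unfolding has rank ≥ 2 and hence rank(T) ≥ 2 (CP rank is at least every unfolding rank, though it can be larger).
Upper bound: with S_k = T[:,:,k], the two rank-1 terms a₁b₁ᵀ, a₂b₂ᵀ are the rank-1 members of the pencil x·S₁ + y·S₂.
det(x·S₁ + y·S₂) is 45·x² − 45·xy − 270·y² = 45·(x − 3·y)(x + 2·y), vanishing at (x:y) = (3:1) and (2:-1).
M₁ = 3·S₁ + S₂ = [[-45, 0], [30, 0]] = (-15)·[3, -2][1, 0]ᵀ and M₂ = 2·S₁ − S₂ = [[30, -15], [30, -15]] = 15·[1, 1][2, -1]ᵀ, so take a₁ = [3, -2], b₁ = [1, 0], a₂ = [1, 1], b₂ = [2, -1].
Each slice is an integer combination of E₁ = a₁b₁ᵀ and E₂ = a₂b₂ᵀ: S₁ = −3·E₁ + 3·E₂, S₂ = −6·E₁ − 9·E₂; reading off coefficients, c₁ = [-3, -6] and c₂ = [3, -9].
Hence T = [3, -2] ∘ [1, 0] ∘ [-3, -6] + [1, 1] ∘ [2, -1] ∘ [3, -9], so rank(T) ≤ 2.
These bounds meet, so rank(T) = 2.

rank(T) = 2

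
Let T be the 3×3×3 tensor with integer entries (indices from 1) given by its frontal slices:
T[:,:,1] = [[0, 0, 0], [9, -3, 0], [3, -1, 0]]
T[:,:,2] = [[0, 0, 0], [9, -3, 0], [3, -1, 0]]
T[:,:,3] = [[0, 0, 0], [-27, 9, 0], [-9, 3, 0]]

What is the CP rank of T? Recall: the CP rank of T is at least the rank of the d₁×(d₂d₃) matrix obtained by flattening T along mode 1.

1

Lower bound: T ≠ 0 (e.g. T[2,1,1] = 9), so rank(T) ≥ 1.
Upper bound: if T = a ⊗ b ⊗ c then every fibre of T is a multiple of the corresponding factor, so read the factors off the fibres through the nonzero entry T[2,1,1] = 9.
The mode-1 fibre T[:,1,1] = [0, 9, 3] gives a = [0, 3, 1] (primitive direction); the mode-2 fibre T[2,:,1] = [9, -3, 0] gives b = [3, -1, 0]; then c[k] = T[2,1,k] / (a[2]·b[1]) = [9, 9, -27] / 9 = [1, 1, -3].
Expanding [0, 3, 1] ⊗ [3, -1, 0] ⊗ [1, 1, -3] reproduces all 27 entries of T, so T = [0, 3, 1] ⊗ [3, -1, 0] ⊗ [1, 1, -3] and rank(T) ≤ 1.
These bounds meet, so rank(T) = 1.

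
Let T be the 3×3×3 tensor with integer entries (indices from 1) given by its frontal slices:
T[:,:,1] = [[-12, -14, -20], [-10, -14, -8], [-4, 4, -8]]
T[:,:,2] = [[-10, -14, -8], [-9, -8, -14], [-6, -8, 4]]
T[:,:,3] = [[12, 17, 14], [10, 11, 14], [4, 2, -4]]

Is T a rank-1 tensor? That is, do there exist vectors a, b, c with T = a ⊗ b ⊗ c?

The mode-3 unfolding of T (rows indexed by k, columns by (i,j) = (1,1), (1,2), (1,3), (2,1), (2,2), (2,3), (3,1), (3,2), (3,3)) is [[-12, -14, -20, -10, -14, -8, -4, 4, -8], [-10, -14, -8, -9, -8, -14, -6, -8, 4], [12, 17, 14, 10, 11, 14, 4, 2, -4]].
There the 3×3 minor on rows k ∈ {1, 2, 3}, columns (i,j) ∈ {(1,1), (1,2), (1,3)} is det [[-12, -14, -20], [-10, -14, -8], [12, 17, 14]] = 144 ≠ 0, so this unfolding has rank ≥ 3; CP rank is at least every unfolding rank, so rank(T) ≥ 3.
In particular rank(T) ≥ 3 > 1, so T is not rank-1.

No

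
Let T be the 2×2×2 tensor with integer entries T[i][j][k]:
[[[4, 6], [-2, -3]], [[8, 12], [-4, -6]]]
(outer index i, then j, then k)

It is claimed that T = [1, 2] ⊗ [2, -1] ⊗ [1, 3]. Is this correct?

No

Reconstruct entry (0,0,0) from the claimed factors: Σₗ aₗ[0]bₗ[0]cₗ[0] = (1)·(2)·(1) = 2, but T[0,0,0] = 4. The claim is false.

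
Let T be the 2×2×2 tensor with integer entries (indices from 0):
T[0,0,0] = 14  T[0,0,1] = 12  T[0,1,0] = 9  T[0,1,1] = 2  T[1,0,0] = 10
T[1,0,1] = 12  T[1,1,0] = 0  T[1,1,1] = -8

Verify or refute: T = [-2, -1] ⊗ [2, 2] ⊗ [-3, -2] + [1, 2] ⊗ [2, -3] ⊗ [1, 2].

Yes

Reconstruct entrywise from the claimed factors. For example, T[1,0,1] = 12 and Σₗ aₗ[1]bₗ[0]cₗ[1] = (-1)·(2)·(-2) + (2)·(2)·(2) = 12; checking all 8 entries, every one matches. The claim holds.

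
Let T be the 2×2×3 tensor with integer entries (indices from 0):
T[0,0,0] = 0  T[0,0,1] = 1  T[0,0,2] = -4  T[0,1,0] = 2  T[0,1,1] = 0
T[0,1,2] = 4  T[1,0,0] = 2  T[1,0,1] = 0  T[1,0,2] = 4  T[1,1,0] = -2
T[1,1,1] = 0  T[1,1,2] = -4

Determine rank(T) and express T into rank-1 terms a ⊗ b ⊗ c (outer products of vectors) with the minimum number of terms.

Lower bound: the mode-3 unfolding of T (rows indexed by k, columns by (i,j) = (0,0), (0,1), (1,0), (1,1)) is [[0, 2, 2, -2], [1, 0, 0, 0], [-4, 4, 4, -4]].
There the 2×2 minor on rows k ∈ {0, 1}, columns (i,j) ∈ {(0,0), (0,1)} is det [[0, 2], [1, 0]] = -2 ≠ 0, so this unfolding has rank ≥ 2; CP rank is at least every unfolding rank, so rank(T) ≥ 2. (This is only a lower bound: in general the CP rank may exceed every unfolding rank, so we still need to exhibit 2 rank-1 terms summing to T.)
Upper bound — finding two terms. Write S_k = T[:,:,k] for the frontal slices: S₀ = [[0, 2], [2, -2]], S₁ = [[1, 0], [0, 0]], S₂ = [[-4, 4], [4, -4]].
If T = a₁ ⊗ b₁ ⊗ c₁ + a₂ ⊗ b₂ ⊗ c₂ then each S_k = c₁[k]·a₁b₁ᵀ + c₂[k]·a₂b₂ᵀ. S₀ and S₁ are linearly independent, so a₁b₁ᵀ and a₂b₂ᵀ must span the same plane of matrices: they are the rank-1 matrices of the form x·S₀ + y·S₁.
det(x·S₀ + y·S₁) is −4·x² − 2·xy = (-2)·(2·x + y)(x), vanishing at (x:y) = (1:-2) and (0:1).
M₁ = S₀ − 2·S₁ = [[-2, 2], [2, -2]] = (-2)·(1, -1)(1, -1)ᵀ and M₂ = S₁ = [[1, 0], [0, 0]] = (1, 0)(1, 0)ᵀ, so take a₁ = (1, -1), b₁ = (1, -1), a₂ = (1, 0), b₂ = (1, 0).
Each slice is an integer combination of E₁ = a₁b₁ᵀ and E₂ = a₂b₂ᵀ: S₀ = −2·E₁ + 2·E₂, S₁ = E₂, S₂ = −4·E₁; reading off coefficients, c₁ = (-2, 0, -4) and c₂ = (2, 1, 0).
Hence T = (1, -1) ⊗ (1, -1) ⊗ (-2, 0, -4) + (1, 0) ⊗ (1, 0) ⊗ (2, 1, 0), so rank(T) ≤ 2.
These bounds meet, so rank(T) = 2.

rank(T) = 2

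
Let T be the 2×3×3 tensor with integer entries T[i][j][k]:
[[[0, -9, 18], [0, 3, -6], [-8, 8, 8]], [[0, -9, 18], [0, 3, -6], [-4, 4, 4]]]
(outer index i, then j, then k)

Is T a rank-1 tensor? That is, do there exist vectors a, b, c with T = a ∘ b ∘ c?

No

The mode-3 unfolding of T (rows indexed by k, columns by (i,j) = (0,0), (0,1), (0,2), (1,0), (1,1), (1,2)) is [[0, 0, -8, 0, 0, -4], [-9, 3, 8, -9, 3, 4], [18, -6, 8, 18, -6, 4]].
There the 2×2 minor on rows k ∈ {0, 1}, columns (i,j) ∈ {(0,0), (0,2)} is det [[0, -8], [-9, 8]] = -72 ≠ 0, so this unfolding has rank ≥ 2; CP rank is at least every unfolding rank, so rank(T) ≥ 2.
In particular rank(T) ≥ 2 > 1, so T is not rank-1.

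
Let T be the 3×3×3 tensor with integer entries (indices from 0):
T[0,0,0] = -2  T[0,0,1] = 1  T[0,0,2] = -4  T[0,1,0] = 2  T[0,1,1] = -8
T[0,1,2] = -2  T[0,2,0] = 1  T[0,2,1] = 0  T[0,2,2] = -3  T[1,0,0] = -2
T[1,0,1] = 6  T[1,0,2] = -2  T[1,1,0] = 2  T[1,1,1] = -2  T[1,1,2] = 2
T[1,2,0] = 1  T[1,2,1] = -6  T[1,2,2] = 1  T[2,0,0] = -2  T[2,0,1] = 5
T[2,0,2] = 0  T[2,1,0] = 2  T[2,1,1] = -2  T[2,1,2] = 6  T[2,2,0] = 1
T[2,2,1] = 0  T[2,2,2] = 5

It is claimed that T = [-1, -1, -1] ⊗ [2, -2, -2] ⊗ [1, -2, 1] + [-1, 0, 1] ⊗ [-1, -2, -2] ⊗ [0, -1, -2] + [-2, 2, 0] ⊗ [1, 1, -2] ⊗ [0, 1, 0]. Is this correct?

No

Reconstruct entry (0,2,0) from the claimed factors: Σₗ aₗ[0]bₗ[2]cₗ[0] = (-1)·(-2)·(1) + (-1)·(-2)·(0) + (-2)·(-2)·(0) = 2, but T[0,2,0] = 1. The claim is false.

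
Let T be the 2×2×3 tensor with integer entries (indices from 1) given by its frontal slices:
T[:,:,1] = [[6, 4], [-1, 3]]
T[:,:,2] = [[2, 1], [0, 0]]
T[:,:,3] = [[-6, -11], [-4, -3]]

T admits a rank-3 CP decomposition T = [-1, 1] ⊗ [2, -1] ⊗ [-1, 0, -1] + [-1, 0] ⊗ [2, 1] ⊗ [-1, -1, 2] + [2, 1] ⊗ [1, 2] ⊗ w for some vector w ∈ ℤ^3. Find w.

Subtract the known terms from T to get the rank-1 residual R = [2, 1] ⊗ [1, 2] ⊗ w, so R[i,j,k] = a[i]·b[j]·w[k]. Pick indices with nonzero a[1]·b[1] = (2)·(1) = 2. Only the fibre through (1,1,·) is needed: R[1,1,:] = T[1,1,:] − Σₗ aₗ[1]bₗ[1]cₗ = [6, 2, -6] − (-1)·(2)·[-1, 0, -1] − (-1)·(2)·[-1, -1, 2] = [2, 0, -4]. Then w[k] = R[1,1,k] / 2 for each k, giving w = [2, 0, -4] / 2 = [1, 0, -2].

w = [1, 0, -2]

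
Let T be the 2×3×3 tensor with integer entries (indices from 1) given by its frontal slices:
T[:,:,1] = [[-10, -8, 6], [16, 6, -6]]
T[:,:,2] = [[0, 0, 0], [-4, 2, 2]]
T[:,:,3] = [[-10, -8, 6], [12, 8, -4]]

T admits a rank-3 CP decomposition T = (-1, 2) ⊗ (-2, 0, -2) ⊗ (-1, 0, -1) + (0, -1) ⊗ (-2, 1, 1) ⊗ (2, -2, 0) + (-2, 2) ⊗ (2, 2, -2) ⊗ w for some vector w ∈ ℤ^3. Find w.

w = (2, 0, 2)

Subtract the known terms from T to get the rank-1 residual R = (-2, 2) ⊗ (2, 2, -2) ⊗ w, so R[i,j,k] = a[i]·b[j]·w[k]. Pick indices with nonzero a[1]·b[1] = (-2)·(2) = -4. Only the fibre through (1,1,·) is needed: R[1,1,:] = T[1,1,:] − Σₗ aₗ[1]bₗ[1]cₗ = [-10, 0, -10] − (-1)·(-2)·(-1, 0, -1) − (0)·(-2)·(2, -2, 0) = [-8, 0, -8]. Then w[k] = R[1,1,k] / -4 for each k, giving w = [-8, 0, -8] / -4 = (2, 0, 2).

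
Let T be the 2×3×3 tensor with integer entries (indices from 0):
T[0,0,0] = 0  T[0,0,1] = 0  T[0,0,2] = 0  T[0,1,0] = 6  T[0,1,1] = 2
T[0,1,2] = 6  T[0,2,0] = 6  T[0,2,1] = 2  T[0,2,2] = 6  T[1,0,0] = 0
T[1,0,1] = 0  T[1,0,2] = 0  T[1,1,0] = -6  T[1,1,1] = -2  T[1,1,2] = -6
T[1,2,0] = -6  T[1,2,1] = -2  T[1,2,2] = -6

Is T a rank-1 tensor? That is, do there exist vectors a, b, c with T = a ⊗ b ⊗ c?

Yes

The mode-1 fibre T[:,1,0] = [6, -6] gives a = (1, -1) (primitive direction); the mode-2 fibre T[0,:,0] = [0, 6, 6] gives b = (0, 1, 1); then c[k] = T[0,1,k] / (a[0]·b[1]) = [6, 2, 6] / 1 = (6, 2, 6).
Expanding (1, -1) ⊗ (0, 1, 1) ⊗ (6, 2, 6) reproduces all 18 entries of T, so T = (1, -1) ⊗ (0, 1, 1) ⊗ (6, 2, 6) and rank(T) ≤ 1.
Equivalently every frontal slice T[:,:,k] is c[k] times the rank-1 matrix (1, -1) ⊗ (0, 1, 1). So T has rank 1 (it is nonzero).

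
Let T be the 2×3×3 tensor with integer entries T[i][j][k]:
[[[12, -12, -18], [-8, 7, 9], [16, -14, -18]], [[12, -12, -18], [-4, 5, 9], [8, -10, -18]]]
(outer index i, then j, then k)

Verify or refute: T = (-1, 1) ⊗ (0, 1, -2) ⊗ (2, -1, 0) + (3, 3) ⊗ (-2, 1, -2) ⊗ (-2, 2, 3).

Yes

Reconstruct entrywise from the claimed factors. For example, T[1,2,0] = 8 and Σₗ aₗ[1]bₗ[2]cₗ[0] = (1)·(-2)·(2) + (3)·(-2)·(-2) = 8; checking all 18 entries, every one matches. The claim holds.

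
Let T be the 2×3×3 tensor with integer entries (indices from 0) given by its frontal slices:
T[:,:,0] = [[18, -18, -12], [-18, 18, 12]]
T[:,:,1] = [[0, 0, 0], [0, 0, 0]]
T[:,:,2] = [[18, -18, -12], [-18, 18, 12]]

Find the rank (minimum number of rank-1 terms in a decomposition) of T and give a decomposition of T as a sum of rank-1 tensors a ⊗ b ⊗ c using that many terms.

rank(T) = 1

Lower bound: T ≠ 0 (e.g. T[0,0,0] = 18), so rank(T) ≥ 1.
Upper bound: if T = a ⊗ b ⊗ c then every fibre of T is a multiple of the corresponding factor, so read the factors off the fibres through the nonzero entry T[0,0,0] = 18.
The mode-1 fibre T[:,0,0] = [18, -18] gives a = [1, -1] (primitive direction); the mode-2 fibre T[0,:,0] = [18, -18, -12] gives b = [3, -3, -2]; then c[k] = T[0,0,k] / (a[0]·b[0]) = [18, 0, 18] / 3 = [6, 0, 6].
Expanding [1, -1] ⊗ [3, -3, -2] ⊗ [6, 0, 6] reproduces all 18 entries of T, so T = [1, -1] ⊗ [3, -3, -2] ⊗ [6, 0, 6] and rank(T) ≤ 1.
These bounds meet, so rank(T) = 1.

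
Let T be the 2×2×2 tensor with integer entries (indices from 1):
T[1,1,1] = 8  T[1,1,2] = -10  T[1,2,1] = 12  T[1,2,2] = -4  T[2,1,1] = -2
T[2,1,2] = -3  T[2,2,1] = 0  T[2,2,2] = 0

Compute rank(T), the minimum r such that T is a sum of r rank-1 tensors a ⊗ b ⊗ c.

Lower bound: the mode-2 unfolding of T (rows indexed by j, columns by (i,k) = (1,1), (1,2), (2,1), (2,2)) is [[8, -10, -2, -3], [12, -4, 0, 0]].
There the 2×2 minor on rows j ∈ {1, 2}, columns (i,k) ∈ {(1,1), (1,2)} is det [[8, -10], [12, -4]] = 88 ≠ 0, so this unfolding has rank ≥ 2; CP rank is at least every unfolding rank, so rank(T) ≥ 2. (Unfolding ranks only ever bound the CP rank from below — rank(T) can be strictly larger than all of them — so the matching upper bound has to come from an explicit 2-term decomposition.)
Upper bound — finding two terms. Write S_k = T[:,:,k] for the frontal slices: S₁ = [[8, 12], [-2, 0]], S₂ = [[-10, -4], [-3, 0]].
If T = a₁ ⊗ b₁ ⊗ c₁ + a₂ ⊗ b₂ ⊗ c₂ then each S_k = c₁[k]·a₁b₁ᵀ + c₂[k]·a₂b₂ᵀ. S₁ and S₂ are linearly independent, so a₁b₁ᵀ and a₂b₂ᵀ must span the same plane of matrices: they are the rank-1 matrices of the form x·S₁ + y·S₂.
det(x·S₁ + y·S₂) is 24·x² + 28·xy − 12·y² = 4·(2·x + 3·y)(3·x − y), vanishing at (x:y) = (3:-2) and (1:3).
M₁ = 3·S₁ − 2·S₂ = [[44, 44], [0, 0]] = 44·(1, 0)(1, 1)ᵀ and M₂ = S₁ + 3·S₂ = [[-22, 0], [-11, 0]] = (-11)·(2, 1)(1, 0)ᵀ, so take a₁ = (1, 0), b₁ = (1, 1), a₂ = (2, 1), b₂ = (1, 0).
Each slice is an integer combination of E₁ = a₁b₁ᵀ and E₂ = a₂b₂ᵀ: S₁ = 12·E₁ − 2·E₂, S₂ = −4·E₁ − 3·E₂; reading off coefficients, c₁ = (12, -4) and c₂ = (-2, -3).
Hence T = (1, 0) ⊗ (1, 1) ⊗ (12, -4) + (2, 1) ⊗ (1, 0) ⊗ (-2, -3), so rank(T) ≤ 2.
These bounds meet, so rank(T) = 2.
Check entry T[2,2,2] = 0: (0)·(1)·(-4) + (1)·(0)·(-3) = 0.

2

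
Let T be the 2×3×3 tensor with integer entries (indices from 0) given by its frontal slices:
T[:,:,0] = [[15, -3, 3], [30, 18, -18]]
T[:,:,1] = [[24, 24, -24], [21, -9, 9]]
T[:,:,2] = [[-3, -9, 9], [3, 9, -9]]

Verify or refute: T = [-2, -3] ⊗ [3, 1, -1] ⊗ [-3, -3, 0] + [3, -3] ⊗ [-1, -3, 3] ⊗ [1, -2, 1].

Reconstruct entrywise from the claimed factors. For example, T[0,0,1] = 24 and Σₗ aₗ[0]bₗ[0]cₗ[1] = (-2)·(3)·(-3) + (3)·(-1)·(-2) = 24; checking all 18 entries, every one matches. The claim holds.

Yes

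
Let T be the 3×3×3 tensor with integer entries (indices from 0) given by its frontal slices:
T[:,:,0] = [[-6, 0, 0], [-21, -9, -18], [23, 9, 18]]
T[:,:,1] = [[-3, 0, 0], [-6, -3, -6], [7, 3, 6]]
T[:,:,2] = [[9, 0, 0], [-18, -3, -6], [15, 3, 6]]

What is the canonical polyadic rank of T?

Lower bound: the mode-1 unfolding of T (rows indexed by i, columns by (j,k) = (0,0), (0,1), (0,2), (1,0), (1,1), (1,2), (2,0), (2,1), (2,2)) is [[-6, -3, 9, 0, 0, 0, 0, 0, 0], [-21, -6, -18, -9, -3, -3, -18, -6, -6], [23, 7, 15, 9, 3, 3, 18, 6, 6]].
There the 2×2 minor on rows i ∈ {0, 1}, columns (j,k) ∈ {(0,0), (0,1)} is det [[-6, -3], [-21, -6]] = -27 ≠ 0, so this unfolding has rank ≥ 2; CP rank is at least every unfolding rank, so rank(T) ≥ 2. (This is only a lower bound: in general the CP rank may exceed every unfolding rank, so we still need to exhibit 2 rank-1 terms summing to T.)
Upper bound — finding two terms. Write S_k = T[:,:,k] for the frontal slices: S₀ = [[-6, 0, 0], [-21, -9, -18], [23, 9, 18]], S₁ = [[-3, 0, 0], [-6, -3, -6], [7, 3, 6]], S₂ = [[9, 0, 0], [-18, -3, -6], [15, 3, 6]].
If T = a₁ (x) b₁ (x) c₁ + a₂ (x) b₂ (x) c₂ then each S_k = c₁[k]·a₁b₁ᵀ + c₂[k]·a₂b₂ᵀ. S₀ and S₁ are linearly independent, so a₁b₁ᵀ and a₂b₂ᵀ must span the same plane of matrices: they are the rank-1 matrices of the form x·S₀ + y·S₁.
The 2×2 minor of x·S₀ + y·S₁ on rows {0,1}, columns {0,1} is 54·x² + 45·xy + 9·y² = 9·(2·x + y)(3·x + y), vanishing at (x:y) = (1:-2) and (1:-3).
M₁ = S₀ − 2·S₁ = [[0, 0, 0], [-9, -3, -6], [9, 3, 6]] = (-3)·[0, 1, -1][3, 1, 2]ᵀ and M₂ = S₀ − 3·S₁ = [[3, 0, 0], [-3, 0, 0], [2, 0, 0]] = [3, -3, 2][1, 0, 0]ᵀ, so take a₁ = [0, 1, -1], b₁ = [3, 1, 2], a₂ = [3, -3, 2], b₂ = [1, 0, 0].
Each slice is an integer combination of E₁ = a₁b₁ᵀ and E₂ = a₂b₂ᵀ: S₀ = −9·E₁ − 2·E₂, S₁ = −3·E₁ − E₂, S₂ = −3·E₁ + 3·E₂; reading off coefficients, c₁ = [-9, -3, -3] and c₂ = [-2, -1, 3].
Hence T = [0, 1, -1] (x) [3, 1, 2] (x) [-9, -3, -3] + [3, -3, 2] (x) [1, 0, 0] (x) [-2, -1, 3], so rank(T) ≤ 2.
These bounds meet, so rank(T) = 2.

2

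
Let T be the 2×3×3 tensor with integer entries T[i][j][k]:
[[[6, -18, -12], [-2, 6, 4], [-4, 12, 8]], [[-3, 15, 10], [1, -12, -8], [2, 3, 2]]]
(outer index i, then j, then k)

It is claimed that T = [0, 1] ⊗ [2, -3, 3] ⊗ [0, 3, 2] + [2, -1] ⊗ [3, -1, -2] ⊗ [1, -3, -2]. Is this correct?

Reconstruct entrywise from the claimed factors. For example, T[1,1,1] = -12 and Σₗ aₗ[1]bₗ[1]cₗ[1] = (1)·(-3)·(3) + (-1)·(-1)·(-3) = -12; checking all 18 entries, every one matches. The claim holds.

Yes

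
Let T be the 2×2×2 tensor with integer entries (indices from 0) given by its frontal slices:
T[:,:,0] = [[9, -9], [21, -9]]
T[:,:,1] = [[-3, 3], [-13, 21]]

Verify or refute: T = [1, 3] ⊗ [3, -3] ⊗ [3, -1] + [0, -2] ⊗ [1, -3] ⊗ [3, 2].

Yes

Reconstruct entrywise from the claimed factors. For example, T[0,0,1] = -3 and Σₗ aₗ[0]bₗ[0]cₗ[1] = (1)·(3)·(-1) + (0)·(1)·(2) = -3; checking all 8 entries, every one matches. The claim holds.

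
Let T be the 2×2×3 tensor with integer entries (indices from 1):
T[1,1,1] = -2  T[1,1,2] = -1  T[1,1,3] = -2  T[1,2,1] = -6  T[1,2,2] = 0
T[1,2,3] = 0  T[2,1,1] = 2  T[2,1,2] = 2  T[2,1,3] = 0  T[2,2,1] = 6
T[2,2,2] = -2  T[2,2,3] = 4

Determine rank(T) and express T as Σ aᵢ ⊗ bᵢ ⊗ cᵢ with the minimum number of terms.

Lower bound: in the mode-3 unfolding of T (rows indexed by k, columns by (i,j)) the 3×3 minor on rows k ∈ {1, 2, 3}, columns (i,j) ∈ {(1,1), (1,2), (2,1)} is det [[-2, -6, 2], [-1, 0, 2], [-2, 0, 0]] = 24 ≠ 0, so that unfolding has rank ≥ 3 and hence rank(T) ≥ 3 (CP rank is at least every unfolding rank, though it can be larger).
Upper bound: T is a sum of 3 rank-1 terms, T = [1, -1] ⊗ [0, 1] ⊗ [-8, 0, -4] + [1, -1] ⊗ [1, -1] ⊗ [-2, -2, 0] + [1, 0] ⊗ [1, -2] ⊗ [0, 1, -2] (one valid choice — decompositions are not unique — normalised so each a, b is primitive with positive first nonzero entry; check it by expanding all entries), so rank(T) ≤ 3.
These bounds meet, so rank(T) = 3.

rank(T) = 3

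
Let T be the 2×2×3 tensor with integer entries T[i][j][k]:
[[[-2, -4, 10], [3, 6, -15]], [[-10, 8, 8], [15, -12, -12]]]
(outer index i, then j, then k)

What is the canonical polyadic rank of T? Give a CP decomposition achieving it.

rank(T) = 2

Lower bound: in the mode-3 unfolding of T (rows indexed by k, columns by (i,j)) the 2×2 minor on rows k ∈ {0, 1}, columns (i,j) ∈ {(0,0), (1,0)} is det [[-2, -10], [-4, 8]] = -56 ≠ 0, so that unfolding has rank ≥ 2 and hence rank(T) ≥ 2 (CP rank is at least every unfolding rank, though it can be larger).
Upper bound: T[:,j,:] = b[j]·M for every slice, with b = [2, -3] and M = [[-1, -2, 5], [-5, 4, 4]] (rows i, columns k).
Splitting M by its rows (i = 0, 1), M = [1, 0][-1, -2, 5]ᵀ + [0, 1][-5, 4, 4]ᵀ.
Hence T = [1, 0] ⊗ [2, -3] ⊗ [-1, -2, 5] + [0, 1] ⊗ [2, -3] ⊗ [-5, 4, 4], so rank(T) ≤ 2.
These bounds meet, so rank(T) = 2.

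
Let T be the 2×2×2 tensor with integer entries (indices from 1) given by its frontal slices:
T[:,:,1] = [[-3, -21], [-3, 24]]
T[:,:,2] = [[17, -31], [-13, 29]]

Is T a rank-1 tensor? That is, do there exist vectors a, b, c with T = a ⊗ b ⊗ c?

The mode-3 unfolding of T (rows indexed by k, columns by (i,j) = (1,1), (1,2), (2,1), (2,2)) is [[-3, -21, -3, 24], [17, -31, -13, 29]].
There the 2×2 minor on rows k ∈ {1, 2}, columns (i,j) ∈ {(1,1), (1,2)} is det [[-3, -21], [17, -31]] = 450 ≠ 0, so this unfolding has rank ≥ 2; CP rank is at least every unfolding rank, so rank(T) ≥ 2.
In particular rank(T) ≥ 2 > 1, so T is not rank-1.

No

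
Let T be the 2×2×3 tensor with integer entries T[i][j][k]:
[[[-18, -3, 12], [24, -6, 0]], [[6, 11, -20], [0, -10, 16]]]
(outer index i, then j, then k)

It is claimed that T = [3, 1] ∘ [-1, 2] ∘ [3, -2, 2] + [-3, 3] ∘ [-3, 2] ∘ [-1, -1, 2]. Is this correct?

Yes

Reconstruct entrywise from the claimed factors. For example, T[1,1,0] = 0 and Σₗ aₗ[1]bₗ[1]cₗ[0] = (1)·(2)·(3) + (3)·(2)·(-1) = 0; checking all 12 entries, every one matches. The claim holds.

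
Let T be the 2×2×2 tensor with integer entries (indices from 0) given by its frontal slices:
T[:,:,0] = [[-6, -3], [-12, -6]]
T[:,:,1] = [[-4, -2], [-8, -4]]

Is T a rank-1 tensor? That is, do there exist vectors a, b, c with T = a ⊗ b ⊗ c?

Yes

If T = a ⊗ b ⊗ c then every fibre of T is a multiple of the corresponding factor, so read the factors off the fibres through the nonzero entry T[0,0,0] = -6.
The mode-1 fibre T[:,0,0] = [-6, -12] gives a = (1, 2) (primitive direction); the mode-2 fibre T[0,:,0] = [-6, -3] gives b = (2, 1); then c[k] = T[0,0,k] / (a[0]·b[0]) = [-6, -4] / 2 = (-3, -2).
Expanding (1, 2) ⊗ (2, 1) ⊗ (-3, -2) reproduces all 8 entries of T, so T = (1, 2) ⊗ (2, 1) ⊗ (-3, -2) and rank(T) ≤ 1.
Equivalently every frontal slice T[:,:,k] is c[k] times the rank-1 matrix (1, 2) ⊗ (2, 1). So T has rank 1 (it is nonzero).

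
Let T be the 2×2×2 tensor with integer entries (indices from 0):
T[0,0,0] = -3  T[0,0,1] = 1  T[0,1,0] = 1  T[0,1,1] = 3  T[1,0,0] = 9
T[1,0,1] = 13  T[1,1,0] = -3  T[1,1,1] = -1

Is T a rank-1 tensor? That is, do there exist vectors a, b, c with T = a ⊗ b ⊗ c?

The mode-3 unfolding of T (rows indexed by k, columns by (i,j) = (0,0), (0,1), (1,0), (1,1)) is [[-3, 1, 9, -3], [1, 3, 13, -1]].
There the 2×2 minor on rows k ∈ {0, 1}, columns (i,j) ∈ {(0,0), (0,1)} is det [[-3, 1], [1, 3]] = -10 ≠ 0, so this unfolding has rank ≥ 2; CP rank is at least every unfolding rank, so rank(T) ≥ 2.
In particular rank(T) ≥ 2 > 1, so T is not rank-1.

No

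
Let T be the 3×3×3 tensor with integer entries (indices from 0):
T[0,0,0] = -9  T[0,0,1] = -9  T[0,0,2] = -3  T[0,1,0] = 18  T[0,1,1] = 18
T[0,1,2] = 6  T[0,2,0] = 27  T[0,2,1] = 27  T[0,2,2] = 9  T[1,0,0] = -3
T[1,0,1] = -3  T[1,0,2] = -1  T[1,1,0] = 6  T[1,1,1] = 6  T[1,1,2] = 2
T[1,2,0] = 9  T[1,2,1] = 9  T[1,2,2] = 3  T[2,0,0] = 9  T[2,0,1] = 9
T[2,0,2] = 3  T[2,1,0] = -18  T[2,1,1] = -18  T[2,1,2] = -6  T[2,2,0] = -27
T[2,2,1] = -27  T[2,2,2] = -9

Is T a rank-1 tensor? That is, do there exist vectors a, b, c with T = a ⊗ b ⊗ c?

Yes

The mode-1 fibre T[:,0,0] = [-9, -3, 9] gives a = [3, 1, -3] (primitive direction); the mode-2 fibre T[0,:,0] = [-9, 18, 27] gives b = [1, -2, -3]; then c[k] = T[0,0,k] / (a[0]·b[0]) = [-9, -9, -3] / 3 = [-3, -3, -1].
Expanding [3, 1, -3] ⊗ [1, -2, -3] ⊗ [-3, -3, -1] reproduces all 27 entries of T, so T = [3, 1, -3] ⊗ [1, -2, -3] ⊗ [-3, -3, -1] and rank(T) ≤ 1.
Equivalently every frontal slice T[:,:,k] is c[k] times the rank-1 matrix [3, 1, -3] ⊗ [1, -2, -3]. So T has rank 1 (it is nonzero).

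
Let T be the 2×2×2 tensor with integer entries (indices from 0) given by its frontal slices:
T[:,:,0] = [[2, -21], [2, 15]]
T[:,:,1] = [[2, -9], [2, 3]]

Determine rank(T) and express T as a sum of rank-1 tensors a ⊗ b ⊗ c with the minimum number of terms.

Lower bound: the mode-1 unfolding of T (rows indexed by i, columns by (j,k) = (0,0), (0,1), (1,0), (1,1)) is [[2, 2, -21, -9], [2, 2, 15, 3]].
There the 2×2 minor on rows i ∈ {0, 1}, columns (j,k) ∈ {(0,0), (1,0)} is det [[2, -21], [2, 15]] = 72 ≠ 0, so this unfolding has rank ≥ 2; CP rank is at least every unfolding rank, so rank(T) ≥ 2. (Unfolding ranks only ever bound the CP rank from below — rank(T) can be strictly larger than all of them — so the matching upper bound has to come from an explicit 2-term decomposition.)
Upper bound — finding two terms. Write S_k = T[:,:,k] for the frontal slices: S₀ = [[2, -21], [2, 15]], S₁ = [[2, -9], [2, 3]].
If T = a₁ ⊗ b₁ ⊗ c₁ + a₂ ⊗ b₂ ⊗ c₂ then each S_k = c₁[k]·a₁b₁ᵀ + c₂[k]·a₂b₂ᵀ. S₀ and S₁ are linearly independent, so a₁b₁ᵀ and a₂b₂ᵀ must span the same plane of matrices: they are the rank-1 matrices of the form x·S₀ + y·S₁.
det(x·S₀ + y·S₁) is 72·x² + 96·xy + 24·y² = 24·(x + y)(3·x + y), vanishing at (x:y) = (1:-1) and (1:-3).
M₁ = S₀ − S₁ = [[0, -12], [0, 12]] = (-12)·[1, -1][0, 1]ᵀ and M₂ = S₀ − 3·S₁ = [[-4, 6], [-4, 6]] = (-2)·[1, 1][2, -3]ᵀ, so take a₁ = [1, -1], b₁ = [0, 1], a₂ = [1, 1], b₂ = [2, -3].
Each slice is an integer combination of E₁ = a₁b₁ᵀ and E₂ = a₂b₂ᵀ: S₀ = −18·E₁ + E₂, S₁ = −6·E₁ + E₂; reading off coefficients, c₁ = [-18, -6] and c₂ = [1, 1].
Hence T = [1, -1] ⊗ [0, 1] ⊗ [-18, -6] + [1, 1] ⊗ [2, -3] ⊗ [1, 1], so rank(T) ≤ 2.
These bounds meet, so rank(T) = 2.

rank(T) = 2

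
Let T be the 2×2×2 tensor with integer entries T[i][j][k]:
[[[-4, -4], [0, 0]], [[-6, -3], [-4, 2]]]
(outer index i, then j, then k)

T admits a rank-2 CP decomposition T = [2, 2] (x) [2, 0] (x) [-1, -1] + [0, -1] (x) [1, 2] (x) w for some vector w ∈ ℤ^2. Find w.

Subtract the known terms from T to get the rank-1 residual R = [0, -1] (x) [1, 2] (x) w, so R[i,j,k] = a[i]·b[j]·w[k]. Pick indices with nonzero a[1]·b[0] = (-1)·(1) = -1. Only the fibre through (1,0,·) is needed: R[1,0,:] = T[1,0,:] − Σₗ aₗ[1]bₗ[0]cₗ = [-6, -3] − (2)·(2)·[-1, -1] = [-2, 1]. Then w[k] = R[1,0,k] / -1 for each k, giving w = [-2, 1] / -1 = [2, -1].

w = [2, -1]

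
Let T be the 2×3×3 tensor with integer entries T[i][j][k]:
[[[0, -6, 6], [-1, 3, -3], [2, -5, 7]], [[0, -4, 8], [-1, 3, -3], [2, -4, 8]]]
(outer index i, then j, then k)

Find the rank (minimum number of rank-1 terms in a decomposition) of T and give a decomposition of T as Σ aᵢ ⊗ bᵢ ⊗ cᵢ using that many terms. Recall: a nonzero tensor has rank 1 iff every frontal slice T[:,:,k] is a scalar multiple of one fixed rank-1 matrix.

rank(T) = 3

Lower bound: the mode-2 unfolding of T (rows indexed by j, columns by (i,k) = (0,0), (0,1), (0,2), (1,0), (1,1), (1,2)) is [[0, -6, 6, 0, -4, 8], [-1, 3, -3, -1, 3, -3], [2, -5, 7, 2, -4, 8]].
There the 3×3 minor on rows j ∈ {0, 1, 2}, columns (i,k) ∈ {(0,0), (0,1), (0,2)} is det [[0, -6, 6], [-1, 3, -3], [2, -5, 7]] = -12 ≠ 0, so this unfolding has rank ≥ 3; CP rank is at least every unfolding rank, so rank(T) ≥ 3. (This is only a lower bound: in general the CP rank may exceed every unfolding rank, so we still need to exhibit 3 rank-1 terms summing to T.)
Upper bound: T is a sum of 3 rank-1 terms, T = [1, 1] ⊗ [0, 1, -2] ⊗ [-1, -1, -1] + [1, 1] ⊗ [2, -1, 2] ⊗ [0, -4, 2] + [1, 2] ⊗ [2, 0, 1] ⊗ [0, 1, 1] (written with every a and b primitive with positive leading entry and the scale carried by c; CP decompositions are not unique, and this one is verified by expanding entrywise), so rank(T) ≤ 3.
These bounds meet, so rank(T) = 3.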